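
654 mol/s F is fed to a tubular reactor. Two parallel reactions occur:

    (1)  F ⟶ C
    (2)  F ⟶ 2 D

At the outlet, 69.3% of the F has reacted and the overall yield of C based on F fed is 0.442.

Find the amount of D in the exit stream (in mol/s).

328 mol/s

Yield of C: 1ξ₁ / 654 = 0.442 → ξ₁ = 289.1 mol/s.
Conversion of F: 1ξ₁ + 1ξ₂ = 0.693 × 654 = 453.2 → ξ₂ = 164.2 mol/s.
Outlet amounts (n = n₀ + Σ ν·ξ):
  F: 654 − 1(289.1) − 1(164.2) = 200.8
  C: 0 + 1(289.1) = 289.1
  D: 0 + 2(164.2) = 328.3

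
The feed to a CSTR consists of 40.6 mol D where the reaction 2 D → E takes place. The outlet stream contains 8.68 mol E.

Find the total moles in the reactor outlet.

31.9 mol

For E: n = n₀ + 1ξ → 8.68 = 0 + 1ξ, giving ξ = 8.68 mol.
Outlet amounts (n = n₀ + ν ξ):
  D: 40.6 − 2(8.68) = 23.24
  E: 0 + 1(8.68) = 8.68
Total out = 23.24 + 8.68 = 31.92 mol.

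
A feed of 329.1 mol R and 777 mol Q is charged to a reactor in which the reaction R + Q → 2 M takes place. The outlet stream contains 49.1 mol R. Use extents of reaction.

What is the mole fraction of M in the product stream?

For R: n = n₀ − 1ξ → 49.1 = 329.1 − 1ξ, giving ξ = 280 mol.
Outlet amounts (n = n₀ + ν ξ):
  R: 329.1 − 1(280) = 49.1
  Q: 777 − 1(280) = 497
  M: 0 + 2(280) = 560
Total out = 1106 mol; y_M = 560 / 1106 = 0.5063.

0.506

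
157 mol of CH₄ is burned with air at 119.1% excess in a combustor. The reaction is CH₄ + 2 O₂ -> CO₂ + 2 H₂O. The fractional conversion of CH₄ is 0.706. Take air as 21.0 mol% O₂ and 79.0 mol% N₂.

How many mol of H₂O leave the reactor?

222 mol

Stoichiometric O₂ = 2 × 157 = 314 mol; O₂ fed = 314 × 2.191 = 688 mol.
N₂ fed = 688 × 79/21 = 2588 mol.
Fuel reacted = 0.706 × 157 → ξ = 110.8 mol.
Outlet (n = n₀ + ν ξ):
  CH₄: 157 − 1(110.8) = 46.16
  O₂: 688 − 2(110.8) = 466.3
  N₂: 2588 (inert)
  CO₂: 0 + 1(110.8) = 110.8
  H₂O: 0 + 2(110.8) = 221.7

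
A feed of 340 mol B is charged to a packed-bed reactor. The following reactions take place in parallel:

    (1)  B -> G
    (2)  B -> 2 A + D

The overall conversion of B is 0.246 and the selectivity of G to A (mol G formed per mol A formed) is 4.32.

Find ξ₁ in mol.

ξ₁ = 75 mol

Conversion of B: B consumed = 0.246 × 340 = 83.64 mol = 1ξ₁ + 1ξ₂.
Selectivity: 1ξ₁ / (2ξ₂) = 4.32 → ξ₁ = 8.64 ξ₂.
Substitute: (1·8.64 + 1) ξ₂ = 83.64 → ξ₂ = 8.676 mol, ξ₁ = 74.96 mol.
Outlet amounts (n = n₀ + Σ ν·ξ):
  B: 340 − 1(74.96) − 1(8.676) = 256.4
  G: 0 + 1(74.96) = 74.96
  A: 0 + 2(8.676) = 17.35
  D: 0 + 1(8.676) = 8.676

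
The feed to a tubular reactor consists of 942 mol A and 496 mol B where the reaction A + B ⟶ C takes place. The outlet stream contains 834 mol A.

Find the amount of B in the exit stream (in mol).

For A: n = n₀ − 1ξ → 834 = 942 − 1ξ, giving ξ = 108 mol.
Outlet amounts (n = n₀ + ν ξ):
  A: 942 − 1(108) = 834
  B: 496 − 1(108) = 388
  C: 0 + 1(108) = 108

388 mol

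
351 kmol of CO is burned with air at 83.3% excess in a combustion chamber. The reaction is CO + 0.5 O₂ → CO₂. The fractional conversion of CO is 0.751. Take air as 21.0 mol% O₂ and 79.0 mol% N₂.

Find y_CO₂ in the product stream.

0.151

Stoichiometric O₂ = 0.5 × 351 = 175.5 kmol; O₂ fed = 175.5 × 1.833 = 321.7 kmol.
N₂ fed = 321.7 × 79/21 = 1210 kmol.
Fuel reacted = 0.751 × 351 → ξ = 263.6 kmol.
Outlet (n = n₀ + ν ξ):
  CO: 351 − 1(263.6) = 87.4
  O₂: 321.7 − 0.5(263.6) = 189.9
  N₂: 1210 (inert)
  CO₂: 0 + 1(263.6) = 263.6
Total out = 1751 kmol; y_CO₂ = 263.6 / 1751 = 0.1505.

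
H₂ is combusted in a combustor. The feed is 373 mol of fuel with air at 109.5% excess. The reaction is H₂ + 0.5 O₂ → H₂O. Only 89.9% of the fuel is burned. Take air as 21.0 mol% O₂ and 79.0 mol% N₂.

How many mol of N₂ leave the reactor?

Stoichiometric O₂ = 0.5 × 373 = 186.5 mol; O₂ fed = 186.5 × 2.095 = 390.7 mol.
N₂ fed = 390.7 × 79/21 = 1470 mol.
Fuel reacted = 0.899 × 373 → ξ = 335.3 mol.
Outlet (n = n₀ + ν ξ):
  H₂: 373 − 1(335.3) = 37.67
  O₂: 390.7 − 0.5(335.3) = 223.1
  N₂: 1470 (inert)
  H₂O: 0 + 1(335.3) = 335.3

1470 mol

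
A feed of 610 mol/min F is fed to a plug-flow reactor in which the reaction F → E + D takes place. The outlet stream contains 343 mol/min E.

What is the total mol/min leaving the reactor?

953 mol/min

For E: n = n₀ + 1ξ → 343 = 0 + 1ξ, giving ξ = 343 mol/min.
Outlet amounts (n = n₀ + ν ξ):
  F: 610 − 1(343) = 267
  E: 0 + 1(343) = 343
  D: 0 + 1(343) = 343
Total out = 267 + 343 + 343 = 953 mol/min.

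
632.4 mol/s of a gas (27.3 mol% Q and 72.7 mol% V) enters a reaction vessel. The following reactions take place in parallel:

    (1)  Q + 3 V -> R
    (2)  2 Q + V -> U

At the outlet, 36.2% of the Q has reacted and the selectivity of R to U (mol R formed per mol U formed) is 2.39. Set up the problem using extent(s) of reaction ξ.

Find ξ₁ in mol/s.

Conversion of Q: Q consumed = 0.362 × 172.6 = 62.5 mol/s = 1ξ₁ + 2ξ₂.
Selectivity: 1ξ₁ / (1ξ₂) = 2.39 → ξ₁ = 2.39 ξ₂.
Substitute: (1·2.39 + 2) ξ₂ = 62.5 → ξ₂ = 14.24 mol/s, ξ₁ = 34.02 mol/s.
Outlet amounts (n = n₀ + Σ ν·ξ):
  Q: 172.6 − 1(34.02) − 2(14.24) = 110.1
  V: 459.8 − 3(34.02) − 1(14.24) = 343.4
  R: 0 + 1(34.02) = 34.02
  U: 0 + 1(14.24) = 14.24

ξ₁ = 34 mol/s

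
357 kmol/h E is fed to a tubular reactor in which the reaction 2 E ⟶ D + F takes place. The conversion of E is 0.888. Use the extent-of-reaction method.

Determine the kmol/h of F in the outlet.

159 kmol/h

E reacted = 0.888 × 357 = 317 kmol/h; ν_E = −2, so ξ = 317/2 = 158.5 kmol/h.
Outlet amounts (n = n₀ + ν ξ):
  E: 357 − 2(158.5) = 39.98
  D: 0 + 1(158.5) = 158.5
  F: 0 + 1(158.5) = 158.5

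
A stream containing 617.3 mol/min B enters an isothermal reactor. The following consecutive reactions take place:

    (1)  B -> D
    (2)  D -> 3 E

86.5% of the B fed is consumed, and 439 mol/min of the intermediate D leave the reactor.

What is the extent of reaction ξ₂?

Conversion of B: B consumed = 1ξ₁ = 0.865 × 617.3 → ξ₁ = 534 mol/min.
D balance: n_D = 0 + 1ξ₁ − 1ξ₂ = 439 → ξ₂ = (1·534 − 439)/1 = 94.96 mol/min.
Outlet amounts (n = n₀ + Σ ν·ξ):
  B: 617.3 − 1(534) = 83.34
  D: 0 + 1(534) − 1(94.96) = 439
  E: 0 + 3(94.96) = 284.9

ξ₂ = 95 mol/min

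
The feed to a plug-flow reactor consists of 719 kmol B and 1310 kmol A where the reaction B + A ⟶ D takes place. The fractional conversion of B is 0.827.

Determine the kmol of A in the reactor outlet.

715 kmol

B reacted = 0.827 × 719 = 594.6 kmol; ν_B = −1, so ξ = 594.6/1 = 594.6 kmol.
Outlet amounts (n = n₀ + ν ξ):
  B: 719 − 1(594.6) = 124.4
  A: 1310 − 1(594.6) = 715.4
  D: 0 + 1(594.6) = 594.6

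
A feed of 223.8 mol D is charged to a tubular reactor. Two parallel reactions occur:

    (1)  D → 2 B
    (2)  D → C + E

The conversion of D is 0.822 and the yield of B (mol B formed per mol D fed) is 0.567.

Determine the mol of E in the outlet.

Yield of B: 2ξ₁ / 223.8 = 0.567 → ξ₁ = 63.45 mol.
Conversion of D: 1ξ₁ + 1ξ₂ = 0.822 × 223.8 = 184 → ξ₂ = 120.5 mol.
Outlet amounts (n = n₀ + Σ ν·ξ):
  D: 223.8 − 1(63.45) − 1(120.5) = 39.84
  B: 0 + 2(63.45) = 126.9
  C: 0 + 1(120.5) = 120.5
  E: 0 + 1(120.5) = 120.5

121 mol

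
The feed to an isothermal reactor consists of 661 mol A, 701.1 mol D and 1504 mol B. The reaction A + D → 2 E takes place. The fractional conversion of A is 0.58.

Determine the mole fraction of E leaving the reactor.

A reacted = 0.58 × 661 = 383.4 mol; ν_A = −1, so ξ = 383.4/1 = 383.4 mol.
Outlet amounts (n = n₀ + ν ξ):
  A: 661 − 1(383.4) = 277.6
  D: 701.1 − 1(383.4) = 317.7
  E: 0 + 2(383.4) = 766.8
  B: 1504 (inert)
Total out = 2866 mol; y_E = 766.8 / 2866 = 0.2675.

0.268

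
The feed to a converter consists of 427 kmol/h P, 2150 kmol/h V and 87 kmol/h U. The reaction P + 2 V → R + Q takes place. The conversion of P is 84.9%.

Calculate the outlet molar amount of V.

P reacted = 0.849 × 427 = 362.5 kmol/h; ν_P = −1, so ξ = 362.5/1 = 362.5 kmol/h.
Outlet amounts (n = n₀ + ν ξ):
  P: 427 − 1(362.5) = 64.48
  V: 2150 − 2(362.5) = 1425
  R: 0 + 1(362.5) = 362.5
  Q: 0 + 1(362.5) = 362.5
  U: 87 (inert)

1420 kmol/h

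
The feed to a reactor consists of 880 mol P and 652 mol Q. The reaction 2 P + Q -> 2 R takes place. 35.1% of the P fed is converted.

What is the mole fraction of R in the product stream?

0.224

P reacted = 0.351 × 880 = 308.9 mol; ν_P = −2, so ξ = 308.9/2 = 154.4 mol.
Outlet amounts (n = n₀ + ν ξ):
  P: 880 − 2(154.4) = 571.1
  Q: 652 − 1(154.4) = 497.6
  R: 0 + 2(154.4) = 308.9
Total out = 1378 mol; y_R = 308.9 / 1378 = 0.2242.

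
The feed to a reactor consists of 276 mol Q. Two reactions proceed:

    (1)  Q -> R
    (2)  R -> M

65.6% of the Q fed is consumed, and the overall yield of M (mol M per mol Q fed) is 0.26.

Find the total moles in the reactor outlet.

276 mol

Conversion of Q: Q consumed = 1ξ₁ = 0.656 × 276 → ξ₁ = 181.1 mol.
Yield of M: 1ξ₂ / 276 = 0.26 → ξ₂ = 71.76 mol.
Outlet amounts (n = n₀ + Σ ν·ξ):
  Q: 276 − 1(181.1) = 94.94
  R: 0 + 1(181.1) − 1(71.76) = 109.3
  M: 0 + 1(71.76) = 71.76
Total out = 94.94 + 109.3 + 71.76 = 276 mol.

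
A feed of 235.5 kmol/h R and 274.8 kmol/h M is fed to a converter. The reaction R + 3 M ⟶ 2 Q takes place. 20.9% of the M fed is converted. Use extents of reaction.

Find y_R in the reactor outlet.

0.458

M reacted = 0.209 × 274.8 = 57.43 kmol/h; ν_M = −3, so ξ = 57.43/3 = 19.14 kmol/h.
Outlet amounts (n = n₀ + ν ξ):
  R: 235.5 − 1(19.14) = 216.4
  M: 274.8 − 3(19.14) = 217.4
  Q: 0 + 2(19.14) = 38.29
Total out = 472 kmol/h; y_R = 216.4 / 472 = 0.4584.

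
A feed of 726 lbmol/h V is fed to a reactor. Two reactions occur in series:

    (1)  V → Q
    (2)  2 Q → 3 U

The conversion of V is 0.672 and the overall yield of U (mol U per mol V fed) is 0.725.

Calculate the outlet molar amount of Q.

137 lbmol/h

Conversion of V: V consumed = 1ξ₁ = 0.672 × 726 → ξ₁ = 487.9 lbmol/h.
Yield of U: 3ξ₂ / 726 = 0.725 → ξ₂ = 175.5 lbmol/h.
Outlet amounts (n = n₀ + Σ ν·ξ):
  V: 726 − 1(487.9) = 238.1
  Q: 0 + 1(487.9) − 2(175.5) = 137
  U: 0 + 3(175.5) = 526.4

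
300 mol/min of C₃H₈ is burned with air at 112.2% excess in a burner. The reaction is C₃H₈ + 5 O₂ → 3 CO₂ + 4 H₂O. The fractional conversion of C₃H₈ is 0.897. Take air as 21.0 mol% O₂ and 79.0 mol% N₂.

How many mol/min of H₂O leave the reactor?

1080 mol/min

Stoichiometric O₂ = 5 × 300 = 1500 mol/min; O₂ fed = 1500 × 2.122 = 3183 mol/min.
N₂ fed = 3183 × 79/21 = 11970 mol/min.
Fuel reacted = 0.897 × 300 → ξ = 269.1 mol/min.
Outlet (n = n₀ + ν ξ):
  C₃H₈: 300 − 1(269.1) = 30.9
  O₂: 3183 − 5(269.1) = 1838
  N₂: 11970 (inert)
  CO₂: 0 + 3(269.1) = 807.3
  H₂O: 0 + 4(269.1) = 1076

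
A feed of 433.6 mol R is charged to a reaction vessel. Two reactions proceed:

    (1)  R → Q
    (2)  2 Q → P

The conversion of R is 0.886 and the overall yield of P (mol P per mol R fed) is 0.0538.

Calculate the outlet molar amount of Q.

338 mol

Conversion of R: R consumed = 1ξ₁ = 0.886 × 433.6 → ξ₁ = 384.2 mol.
Yield of P: 1ξ₂ / 433.6 = 0.0538 → ξ₂ = 23.33 mol.
Outlet amounts (n = n₀ + Σ ν·ξ):
  R: 433.6 − 1(384.2) = 49.43
  Q: 0 + 1(384.2) − 2(23.33) = 337.5
  P: 0 + 1(23.33) = 23.33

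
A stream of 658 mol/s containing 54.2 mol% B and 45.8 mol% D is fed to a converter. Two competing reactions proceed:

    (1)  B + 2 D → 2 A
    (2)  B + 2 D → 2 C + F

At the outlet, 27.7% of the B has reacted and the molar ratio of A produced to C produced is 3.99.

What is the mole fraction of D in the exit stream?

Conversion of B: B consumed = 0.277 × 356.6 = 98.79 mol/s = 1ξ₁ + 1ξ₂.
Selectivity: 2ξ₁ / (2ξ₂) = 3.99 → ξ₁ = 3.99 ξ₂.
Substitute: (1·3.99 + 1) ξ₂ = 98.79 → ξ₂ = 19.8 mol/s, ξ₁ = 78.99 mol/s.
Outlet amounts (n = n₀ + Σ ν·ξ):
  B: 356.6 − 1(78.99) − 1(19.8) = 257.8
  D: 301.4 − 2(78.99) − 2(19.8) = 103.8
  A: 0 + 2(78.99) = 158
  C: 0 + 2(19.8) = 39.59
  F: 0 + 1(19.8) = 19.8
Total out = 579 mol/s; y_D = 103.8 / 579 = 0.1793.

0.179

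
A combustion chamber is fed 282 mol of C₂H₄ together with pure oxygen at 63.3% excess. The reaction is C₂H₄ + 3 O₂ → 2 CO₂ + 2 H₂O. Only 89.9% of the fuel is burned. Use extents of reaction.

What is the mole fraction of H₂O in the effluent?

0.305

Stoichiometric O₂ = 3 × 282 = 846 mol; O₂ fed = 846 × 1.633 = 1382 mol.
Fuel reacted = 0.899 × 282 → ξ = 253.5 mol.
Outlet (n = n₀ + ν ξ):
  C₂H₄: 282 − 1(253.5) = 28.48
  O₂: 1382 − 3(253.5) = 621
  CO₂: 0 + 2(253.5) = 507
  H₂O: 0 + 2(253.5) = 507
Total out = 1664 mol; y_H₂O = 507 / 1664 = 0.3048.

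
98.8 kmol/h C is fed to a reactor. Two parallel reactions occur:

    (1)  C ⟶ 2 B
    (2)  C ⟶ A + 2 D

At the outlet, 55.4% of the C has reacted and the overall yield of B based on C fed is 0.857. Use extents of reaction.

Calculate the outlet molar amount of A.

Yield of B: 2ξ₁ / 98.8 = 0.857 → ξ₁ = 42.34 kmol/h.
Conversion of C: 1ξ₁ + 1ξ₂ = 0.554 × 98.8 = 54.74 → ξ₂ = 12.4 kmol/h.
Outlet amounts (n = n₀ + Σ ν·ξ):
  C: 98.8 − 1(42.34) − 1(12.4) = 44.06
  B: 0 + 2(42.34) = 84.67
  A: 0 + 1(12.4) = 12.4
  D: 0 + 2(12.4) = 24.8

12.4 kmol/h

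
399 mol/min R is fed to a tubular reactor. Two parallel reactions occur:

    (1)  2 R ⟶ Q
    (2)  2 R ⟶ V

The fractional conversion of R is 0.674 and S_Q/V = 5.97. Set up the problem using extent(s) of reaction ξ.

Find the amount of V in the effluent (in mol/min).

19.3 mol/min

Conversion of R: R consumed = 0.674 × 399 = 268.9 mol/min = 2ξ₁ + 2ξ₂.
Selectivity: 1ξ₁ / (1ξ₂) = 5.97 → ξ₁ = 5.97 ξ₂.
Substitute: (2·5.97 + 2) ξ₂ = 268.9 → ξ₂ = 19.29 mol/min, ξ₁ = 115.2 mol/min.
Outlet amounts (n = n₀ + Σ ν·ξ):
  R: 399 − 2(115.2) − 2(19.29) = 130.1
  Q: 0 + 1(115.2) = 115.2
  V: 0 + 1(19.29) = 19.29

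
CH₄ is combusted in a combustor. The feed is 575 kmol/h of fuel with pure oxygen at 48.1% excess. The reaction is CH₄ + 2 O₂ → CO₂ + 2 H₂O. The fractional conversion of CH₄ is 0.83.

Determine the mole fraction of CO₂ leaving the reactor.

0.209

Stoichiometric O₂ = 2 × 575 = 1150 kmol/h; O₂ fed = 1150 × 1.481 = 1703 kmol/h.
Fuel reacted = 0.83 × 575 → ξ = 477.2 kmol/h.
Outlet (n = n₀ + ν ξ):
  CH₄: 575 − 1(477.2) = 97.75
  O₂: 1703 − 2(477.2) = 748.7
  CO₂: 0 + 1(477.2) = 477.2
  H₂O: 0 + 2(477.2) = 954.5
Total out = 2278 kmol/h; y_CO₂ = 477.2 / 2278 = 0.2095.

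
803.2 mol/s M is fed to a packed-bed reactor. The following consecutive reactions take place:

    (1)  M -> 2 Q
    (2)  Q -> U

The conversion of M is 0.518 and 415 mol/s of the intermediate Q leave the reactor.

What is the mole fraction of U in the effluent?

0.342

Conversion of M: M consumed = 1ξ₁ = 0.518 × 803.2 → ξ₁ = 416.1 mol/s.
Q balance: n_Q = 0 + 2ξ₁ − 1ξ₂ = 415 → ξ₂ = (2·416.1 − 415)/1 = 417.1 mol/s.
Outlet amounts (n = n₀ + Σ ν·ξ):
  M: 803.2 − 1(416.1) = 387.1
  Q: 0 + 2(416.1) − 1(417.1) = 415
  U: 0 + 1(417.1) = 417.1
Total out = 1219 mol/s; y_U = 417.1 / 1219 = 0.3421.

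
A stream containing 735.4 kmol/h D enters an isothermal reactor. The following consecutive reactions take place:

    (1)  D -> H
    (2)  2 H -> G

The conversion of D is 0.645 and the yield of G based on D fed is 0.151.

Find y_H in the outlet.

0.404

Conversion of D: D consumed = 1ξ₁ = 0.645 × 735.4 → ξ₁ = 474.3 kmol/h.
Yield of G: 1ξ₂ / 735.4 = 0.151 → ξ₂ = 111 kmol/h.
Outlet amounts (n = n₀ + Σ ν·ξ):
  D: 735.4 − 1(474.3) = 261.1
  H: 0 + 1(474.3) − 2(111) = 252.2
  G: 0 + 1(111) = 111
Total out = 624.4 kmol/h; y_H = 252.2 / 624.4 = 0.404.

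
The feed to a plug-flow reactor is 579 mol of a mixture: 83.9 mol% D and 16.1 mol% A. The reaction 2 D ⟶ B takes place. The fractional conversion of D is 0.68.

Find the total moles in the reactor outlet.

414 mol

D reacted = 0.68 × 485.8 = 330.3 mol; ν_D = −2, so ξ = 330.3/2 = 165.2 mol.
Outlet amounts (n = n₀ + ν ξ):
  D: 485.8 − 2(165.2) = 155.4
  B: 0 + 1(165.2) = 165.2
  A: 93.22 (inert)
Total out = 155.4 + 165.2 + 93.22 = 413.8 mol.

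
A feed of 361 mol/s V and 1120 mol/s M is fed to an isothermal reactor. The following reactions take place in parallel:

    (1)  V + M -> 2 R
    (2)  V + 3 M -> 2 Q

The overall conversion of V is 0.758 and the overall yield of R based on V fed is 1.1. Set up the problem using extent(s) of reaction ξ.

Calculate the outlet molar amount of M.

696 mol/s

Yield of R: 2ξ₁ / 361 = 1.1 → ξ₁ = 198.6 mol/s.
Conversion of V: 1ξ₁ + 1ξ₂ = 0.758 × 361 = 273.6 → ξ₂ = 75.09 mol/s.
Outlet amounts (n = n₀ + Σ ν·ξ):
  V: 361 − 1(198.6) − 1(75.09) = 87.36
  M: 1120 − 1(198.6) − 3(75.09) = 696.2
  R: 0 + 2(198.6) = 397.1
  Q: 0 + 2(75.09) = 150.2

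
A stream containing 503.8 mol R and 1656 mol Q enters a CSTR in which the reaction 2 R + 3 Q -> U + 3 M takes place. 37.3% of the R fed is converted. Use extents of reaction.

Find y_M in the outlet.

0.136

R reacted = 0.373 × 503.8 = 187.9 mol; ν_R = −2, so ξ = 187.9/2 = 93.96 mol.
Outlet amounts (n = n₀ + ν ξ):
  R: 503.8 − 2(93.96) = 315.9
  Q: 1656 − 3(93.96) = 1374
  U: 0 + 1(93.96) = 93.96
  M: 0 + 3(93.96) = 281.9
Total out = 2066 mol; y_M = 281.9 / 2066 = 0.1364.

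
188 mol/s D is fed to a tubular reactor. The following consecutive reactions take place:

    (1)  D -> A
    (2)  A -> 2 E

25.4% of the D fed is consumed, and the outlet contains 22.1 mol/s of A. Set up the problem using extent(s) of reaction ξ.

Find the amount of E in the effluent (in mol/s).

51.3 mol/s

Conversion of D: D consumed = 1ξ₁ = 0.254 × 188 → ξ₁ = 47.75 mol/s.
A balance: n_A = 0 + 1ξ₁ − 1ξ₂ = 22.1 → ξ₂ = (1·47.75 − 22.1)/1 = 25.65 mol/s.
Outlet amounts (n = n₀ + Σ ν·ξ):
  D: 188 − 1(47.75) = 140.2
  A: 0 + 1(47.75) − 1(25.65) = 22.1
  E: 0 + 2(25.65) = 51.3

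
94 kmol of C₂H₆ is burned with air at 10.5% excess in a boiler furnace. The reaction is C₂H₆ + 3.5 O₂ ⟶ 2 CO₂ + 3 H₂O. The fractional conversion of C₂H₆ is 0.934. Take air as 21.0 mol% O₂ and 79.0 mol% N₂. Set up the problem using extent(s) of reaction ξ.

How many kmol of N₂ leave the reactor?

Stoichiometric O₂ = 3.5 × 94 = 329 kmol; O₂ fed = 329 × 1.105 = 363.5 kmol.
N₂ fed = 363.5 × 79/21 = 1368 kmol.
Fuel reacted = 0.934 × 94 → ξ = 87.8 kmol.
Outlet (n = n₀ + ν ξ):
  C₂H₆: 94 − 1(87.8) = 6.204
  O₂: 363.5 − 3.5(87.8) = 56.26
  N₂: 1368 (inert)
  CO₂: 0 + 2(87.8) = 175.6
  H₂O: 0 + 3(87.8) = 263.4

1370 kmol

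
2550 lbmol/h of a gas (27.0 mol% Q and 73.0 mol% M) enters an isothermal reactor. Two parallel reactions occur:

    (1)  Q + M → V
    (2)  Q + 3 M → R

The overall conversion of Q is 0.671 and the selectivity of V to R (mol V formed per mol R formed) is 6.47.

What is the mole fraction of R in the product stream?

0.0315

Conversion of Q: Q consumed = 0.671 × 688.5 = 462 lbmol/h = 1ξ₁ + 1ξ₂.
Selectivity: 1ξ₁ / (1ξ₂) = 6.47 → ξ₁ = 6.47 ξ₂.
Substitute: (1·6.47 + 1) ξ₂ = 462 → ξ₂ = 61.85 lbmol/h, ξ₁ = 400.1 lbmol/h.
Outlet amounts (n = n₀ + Σ ν·ξ):
  Q: 688.5 − 1(400.1) − 1(61.85) = 226.5
  M: 1862 − 1(400.1) − 3(61.85) = 1276
  V: 0 + 1(400.1) = 400.1
  R: 0 + 1(61.85) = 61.85
Total out = 1964 lbmol/h; y_R = 61.85 / 1964 = 0.03148.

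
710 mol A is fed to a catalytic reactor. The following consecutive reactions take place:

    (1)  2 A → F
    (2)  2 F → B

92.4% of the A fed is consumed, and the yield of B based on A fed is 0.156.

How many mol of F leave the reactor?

Conversion of A: A consumed = 2ξ₁ = 0.924 × 710 → ξ₁ = 328 mol.
Yield of B: 1ξ₂ / 710 = 0.156 → ξ₂ = 110.8 mol.
Outlet amounts (n = n₀ + Σ ν·ξ):
  A: 710 − 2(328) = 53.96
  F: 0 + 1(328) − 2(110.8) = 106.5
  B: 0 + 1(110.8) = 110.8

107 mol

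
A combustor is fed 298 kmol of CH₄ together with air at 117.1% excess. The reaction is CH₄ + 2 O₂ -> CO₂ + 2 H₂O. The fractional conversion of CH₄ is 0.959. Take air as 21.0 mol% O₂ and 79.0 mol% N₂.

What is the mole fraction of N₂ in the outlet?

Stoichiometric O₂ = 2 × 298 = 596 kmol; O₂ fed = 596 × 2.171 = 1294 kmol.
N₂ fed = 1294 × 79/21 = 4868 kmol.
Fuel reacted = 0.959 × 298 → ξ = 285.8 kmol.
Outlet (n = n₀ + ν ξ):
  CH₄: 298 − 1(285.8) = 12.22
  O₂: 1294 − 2(285.8) = 722.4
  N₂: 4868 (inert)
  CO₂: 0 + 1(285.8) = 285.8
  H₂O: 0 + 2(285.8) = 571.6
Total out = 6460 kmol; y_N₂ = 4868 / 6460 = 0.7536.

0.754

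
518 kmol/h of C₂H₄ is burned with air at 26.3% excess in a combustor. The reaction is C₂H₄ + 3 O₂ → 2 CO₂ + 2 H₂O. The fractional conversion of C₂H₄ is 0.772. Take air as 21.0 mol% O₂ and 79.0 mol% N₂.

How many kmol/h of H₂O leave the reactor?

800 kmol/h

Stoichiometric O₂ = 3 × 518 = 1554 kmol/h; O₂ fed = 1554 × 1.263 = 1963 kmol/h.
N₂ fed = 1963 × 79/21 = 7383 kmol/h.
Fuel reacted = 0.772 × 518 → ξ = 399.9 kmol/h.
Outlet (n = n₀ + ν ξ):
  C₂H₄: 518 − 1(399.9) = 118.1
  O₂: 1963 − 3(399.9) = 763
  N₂: 7383 (inert)
  CO₂: 0 + 2(399.9) = 799.8
  H₂O: 0 + 2(399.9) = 799.8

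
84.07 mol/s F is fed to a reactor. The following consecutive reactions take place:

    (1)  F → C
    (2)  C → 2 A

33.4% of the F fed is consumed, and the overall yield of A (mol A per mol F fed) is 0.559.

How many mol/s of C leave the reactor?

Conversion of F: F consumed = 1ξ₁ = 0.334 × 84.07 → ξ₁ = 28.08 mol/s.
Yield of A: 2ξ₂ / 84.07 = 0.559 → ξ₂ = 23.5 mol/s.
Outlet amounts (n = n₀ + Σ ν·ξ):
  F: 84.07 − 1(28.08) = 55.99
  C: 0 + 1(28.08) − 1(23.5) = 4.582
  A: 0 + 2(23.5) = 47

4.58 mol/s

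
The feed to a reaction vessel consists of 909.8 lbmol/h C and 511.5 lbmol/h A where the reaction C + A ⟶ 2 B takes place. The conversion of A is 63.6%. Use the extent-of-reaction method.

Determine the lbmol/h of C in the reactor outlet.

A reacted = 0.636 × 511.5 = 325.3 lbmol/h; ν_A = −1, so ξ = 325.3/1 = 325.3 lbmol/h.
Outlet amounts (n = n₀ + ν ξ):
  C: 909.8 − 1(325.3) = 584.5
  A: 511.5 − 1(325.3) = 186.2
  B: 0 + 2(325.3) = 650.6

584 lbmol/h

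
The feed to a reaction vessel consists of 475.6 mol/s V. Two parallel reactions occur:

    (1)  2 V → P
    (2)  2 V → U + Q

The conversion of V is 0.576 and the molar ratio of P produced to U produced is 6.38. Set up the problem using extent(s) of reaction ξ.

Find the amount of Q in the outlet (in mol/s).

18.6 mol/s

Conversion of V: V consumed = 0.576 × 475.6 = 273.9 mol/s = 2ξ₁ + 2ξ₂.
Selectivity: 1ξ₁ / (1ξ₂) = 6.38 → ξ₁ = 6.38 ξ₂.
Substitute: (2·6.38 + 2) ξ₂ = 273.9 → ξ₂ = 18.56 mol/s, ξ₁ = 118.4 mol/s.
Outlet amounts (n = n₀ + Σ ν·ξ):
  V: 475.6 − 2(118.4) − 2(18.56) = 201.7
  P: 0 + 1(118.4) = 118.4
  U: 0 + 1(18.56) = 18.56
  Q: 0 + 1(18.56) = 18.56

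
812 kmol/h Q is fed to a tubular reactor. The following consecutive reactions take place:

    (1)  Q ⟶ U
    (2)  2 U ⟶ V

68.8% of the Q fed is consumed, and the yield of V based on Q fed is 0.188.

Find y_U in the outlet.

Conversion of Q: Q consumed = 1ξ₁ = 0.688 × 812 → ξ₁ = 558.7 kmol/h.
Yield of V: 1ξ₂ / 812 = 0.188 → ξ₂ = 152.7 kmol/h.
Outlet amounts (n = n₀ + Σ ν·ξ):
  Q: 812 − 1(558.7) = 253.3
  U: 0 + 1(558.7) − 2(152.7) = 253.3
  V: 0 + 1(152.7) = 152.7
Total out = 659.3 kmol/h; y_U = 253.3 / 659.3 = 0.3842.

0.384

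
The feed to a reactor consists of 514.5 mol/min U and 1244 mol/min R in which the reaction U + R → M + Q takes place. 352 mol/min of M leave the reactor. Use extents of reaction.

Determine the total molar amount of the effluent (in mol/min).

For M: n = n₀ + 1ξ → 352 = 0 + 1ξ, giving ξ = 352 mol/min.
Outlet amounts (n = n₀ + ν ξ):
  U: 514.5 − 1(352) = 162.5
  R: 1244 − 1(352) = 892
  M: 0 + 1(352) = 352
  Q: 0 + 1(352) = 352
Total out = 162.5 + 892 + 352 + 352 = 1758 mol/min.

1760 mol/min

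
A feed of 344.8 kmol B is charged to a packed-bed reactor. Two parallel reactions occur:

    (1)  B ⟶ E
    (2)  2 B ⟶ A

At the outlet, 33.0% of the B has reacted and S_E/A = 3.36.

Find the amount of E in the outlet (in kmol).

71.3 kmol

Conversion of B: B consumed = 0.33 × 344.8 = 113.8 kmol = 1ξ₁ + 2ξ₂.
Selectivity: 1ξ₁ / (1ξ₂) = 3.36 → ξ₁ = 3.36 ξ₂.
Substitute: (1·3.36 + 2) ξ₂ = 113.8 → ξ₂ = 21.23 kmol, ξ₁ = 71.33 kmol.
Outlet amounts (n = n₀ + Σ ν·ξ):
  B: 344.8 − 1(71.33) − 2(21.23) = 231
  E: 0 + 1(71.33) = 71.33
  A: 0 + 1(21.23) = 21.23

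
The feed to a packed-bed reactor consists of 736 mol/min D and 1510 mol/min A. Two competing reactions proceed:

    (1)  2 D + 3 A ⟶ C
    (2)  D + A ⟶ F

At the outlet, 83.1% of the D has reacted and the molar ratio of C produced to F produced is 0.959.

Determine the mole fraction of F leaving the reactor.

Conversion of D: D consumed = 0.831 × 736 = 611.6 mol/min = 2ξ₁ + 1ξ₂.
Selectivity: 1ξ₁ / (1ξ₂) = 0.959 → ξ₁ = 0.959 ξ₂.
Substitute: (2·0.959 + 1) ξ₂ = 611.6 → ξ₂ = 209.6 mol/min, ξ₁ = 201 mol/min.
Outlet amounts (n = n₀ + Σ ν·ξ):
  D: 736 − 2(201) − 1(209.6) = 124.4
  A: 1510 − 3(201) − 1(209.6) = 697.4
  C: 0 + 1(201) = 201
  F: 0 + 1(209.6) = 209.6
Total out = 1232 mol/min; y_F = 209.6 / 1232 = 0.1701.

0.17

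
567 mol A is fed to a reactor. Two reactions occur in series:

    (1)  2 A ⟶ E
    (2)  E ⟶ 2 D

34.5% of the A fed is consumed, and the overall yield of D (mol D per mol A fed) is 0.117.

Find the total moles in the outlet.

Conversion of A: A consumed = 2ξ₁ = 0.345 × 567 → ξ₁ = 97.81 mol.
Yield of D: 2ξ₂ / 567 = 0.117 → ξ₂ = 33.17 mol.
Outlet amounts (n = n₀ + Σ ν·ξ):
  A: 567 − 2(97.81) = 371.4
  E: 0 + 1(97.81) − 1(33.17) = 64.64
  D: 0 + 2(33.17) = 66.34
Total out = 371.4 + 64.64 + 66.34 = 502.4 mol.

502 mol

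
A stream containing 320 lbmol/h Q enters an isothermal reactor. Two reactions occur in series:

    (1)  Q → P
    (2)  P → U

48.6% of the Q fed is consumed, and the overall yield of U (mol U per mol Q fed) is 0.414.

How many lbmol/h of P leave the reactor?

Conversion of Q: Q consumed = 1ξ₁ = 0.486 × 320 → ξ₁ = 155.5 lbmol/h.
Yield of U: 1ξ₂ / 320 = 0.414 → ξ₂ = 132.5 lbmol/h.
Outlet amounts (n = n₀ + Σ ν·ξ):
  Q: 320 − 1(155.5) = 164.5
  P: 0 + 1(155.5) − 1(132.5) = 23.04
  U: 0 + 1(132.5) = 132.5

23 lbmol/h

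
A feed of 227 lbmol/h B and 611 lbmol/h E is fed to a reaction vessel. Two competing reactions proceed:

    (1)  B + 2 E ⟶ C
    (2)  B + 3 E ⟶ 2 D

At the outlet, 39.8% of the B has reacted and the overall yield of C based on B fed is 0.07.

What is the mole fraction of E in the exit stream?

0.541

Yield of C: 1ξ₁ / 227 = 0.07 → ξ₁ = 15.89 lbmol/h.
Conversion of B: 1ξ₁ + 1ξ₂ = 0.398 × 227 = 90.35 → ξ₂ = 74.46 lbmol/h.
Outlet amounts (n = n₀ + Σ ν·ξ):
  B: 227 − 1(15.89) − 1(74.46) = 136.7
  E: 611 − 2(15.89) − 3(74.46) = 355.9
  C: 0 + 1(15.89) = 15.89
  D: 0 + 2(74.46) = 148.9
Total out = 657.3 lbmol/h; y_E = 355.9 / 657.3 = 0.5414.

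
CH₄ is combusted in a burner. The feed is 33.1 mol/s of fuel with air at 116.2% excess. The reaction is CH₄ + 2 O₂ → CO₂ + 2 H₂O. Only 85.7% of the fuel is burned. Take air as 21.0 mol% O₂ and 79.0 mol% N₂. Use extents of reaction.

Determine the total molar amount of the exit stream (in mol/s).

Stoichiometric O₂ = 2 × 33.1 = 66.2 mol/s; O₂ fed = 66.2 × 2.162 = 143.1 mol/s.
N₂ fed = 143.1 × 79/21 = 538.4 mol/s.
Fuel reacted = 0.857 × 33.1 → ξ = 28.37 mol/s.
Outlet (n = n₀ + ν ξ):
  CH₄: 33.1 − 1(28.37) = 4.733
  O₂: 143.1 − 2(28.37) = 86.39
  N₂: 538.4 (inert)
  CO₂: 0 + 1(28.37) = 28.37
  H₂O: 0 + 2(28.37) = 56.73
Total out = 4.733 + 86.39 + 538.4 + 28.37 + 56.73 = 714.6 mol/s.

715 mol/s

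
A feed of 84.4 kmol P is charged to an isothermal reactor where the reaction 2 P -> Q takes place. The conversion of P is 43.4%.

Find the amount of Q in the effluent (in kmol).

P reacted = 0.434 × 84.4 = 36.63 kmol; ν_P = −2, so ξ = 36.63/2 = 18.31 kmol.
Outlet amounts (n = n₀ + ν ξ):
  P: 84.4 − 2(18.31) = 47.77
  Q: 0 + 1(18.31) = 18.31

18.3 kmol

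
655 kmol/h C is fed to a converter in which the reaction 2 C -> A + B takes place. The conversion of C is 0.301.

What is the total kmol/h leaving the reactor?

655 kmol/h

C reacted = 0.301 × 655 = 197.2 kmol/h; ν_C = −2, so ξ = 197.2/2 = 98.58 kmol/h.
Outlet amounts (n = n₀ + ν ξ):
  C: 655 − 2(98.58) = 457.8
  A: 0 + 1(98.58) = 98.58
  B: 0 + 1(98.58) = 98.58
Total out = 457.8 + 98.58 + 98.58 = 655 kmol/h.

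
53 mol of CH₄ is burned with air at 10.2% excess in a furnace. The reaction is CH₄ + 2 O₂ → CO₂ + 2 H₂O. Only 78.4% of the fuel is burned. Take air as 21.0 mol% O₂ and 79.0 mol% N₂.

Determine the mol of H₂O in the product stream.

Stoichiometric O₂ = 2 × 53 = 106 mol; O₂ fed = 106 × 1.102 = 116.8 mol.
N₂ fed = 116.8 × 79/21 = 439.4 mol.
Fuel reacted = 0.784 × 53 → ξ = 41.55 mol.
Outlet (n = n₀ + ν ξ):
  CH₄: 53 − 1(41.55) = 11.45
  O₂: 116.8 − 2(41.55) = 33.71
  N₂: 439.4 (inert)
  CO₂: 0 + 1(41.55) = 41.55
  H₂O: 0 + 2(41.55) = 83.1

83.1 mol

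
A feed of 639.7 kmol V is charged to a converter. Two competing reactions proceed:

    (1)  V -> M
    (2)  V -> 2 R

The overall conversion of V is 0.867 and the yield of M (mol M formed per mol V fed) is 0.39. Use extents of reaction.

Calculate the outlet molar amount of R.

610 kmol

Yield of M: 1ξ₁ / 639.7 = 0.39 → ξ₁ = 249.5 kmol.
Conversion of V: 1ξ₁ + 1ξ₂ = 0.867 × 639.7 = 554.6 → ξ₂ = 305.1 kmol.
Outlet amounts (n = n₀ + Σ ν·ξ):
  V: 639.7 − 1(249.5) − 1(305.1) = 85.08
  M: 0 + 1(249.5) = 249.5
  R: 0 + 2(305.1) = 610.3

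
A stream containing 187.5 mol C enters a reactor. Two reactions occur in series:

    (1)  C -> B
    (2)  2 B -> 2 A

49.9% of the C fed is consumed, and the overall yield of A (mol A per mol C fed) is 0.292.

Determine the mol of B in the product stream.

38.8 mol

Conversion of C: C consumed = 1ξ₁ = 0.499 × 187.5 → ξ₁ = 93.56 mol.
Yield of A: 2ξ₂ / 187.5 = 0.292 → ξ₂ = 27.38 mol.
Outlet amounts (n = n₀ + Σ ν·ξ):
  C: 187.5 − 1(93.56) = 93.94
  B: 0 + 1(93.56) − 2(27.38) = 38.81
  A: 0 + 2(27.38) = 54.75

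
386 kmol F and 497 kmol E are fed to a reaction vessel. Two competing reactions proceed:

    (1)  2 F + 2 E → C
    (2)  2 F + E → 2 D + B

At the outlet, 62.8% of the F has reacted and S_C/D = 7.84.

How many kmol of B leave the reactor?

Conversion of F: F consumed = 0.628 × 386 = 242.4 kmol = 2ξ₁ + 2ξ₂.
Selectivity: 1ξ₁ / (2ξ₂) = 7.84 → ξ₁ = 15.68 ξ₂.
Substitute: (2·15.68 + 2) ξ₂ = 242.4 → ξ₂ = 7.266 kmol, ξ₁ = 113.9 kmol.
Outlet amounts (n = n₀ + Σ ν·ξ):
  F: 386 − 2(113.9) − 2(7.266) = 143.6
  E: 497 − 2(113.9) − 1(7.266) = 261.9
  C: 0 + 1(113.9) = 113.9
  D: 0 + 2(7.266) = 14.53
  B: 0 + 1(7.266) = 7.266

7.27 kmol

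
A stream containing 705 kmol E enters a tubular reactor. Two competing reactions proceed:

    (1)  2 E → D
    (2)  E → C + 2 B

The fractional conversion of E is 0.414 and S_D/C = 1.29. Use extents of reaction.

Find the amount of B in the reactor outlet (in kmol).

Conversion of E: E consumed = 0.414 × 705 = 291.9 kmol = 2ξ₁ + 1ξ₂.
Selectivity: 1ξ₁ / (1ξ₂) = 1.29 → ξ₁ = 1.29 ξ₂.
Substitute: (2·1.29 + 1) ξ₂ = 291.9 → ξ₂ = 81.53 kmol, ξ₁ = 105.2 kmol.
Outlet amounts (n = n₀ + Σ ν·ξ):
  E: 705 − 2(105.2) − 1(81.53) = 413.1
  D: 0 + 1(105.2) = 105.2
  C: 0 + 1(81.53) = 81.53
  B: 0 + 2(81.53) = 163.1

163 kmol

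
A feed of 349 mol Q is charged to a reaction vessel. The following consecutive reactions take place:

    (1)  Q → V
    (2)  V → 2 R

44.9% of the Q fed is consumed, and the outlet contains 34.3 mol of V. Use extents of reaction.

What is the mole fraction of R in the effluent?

Conversion of Q: Q consumed = 1ξ₁ = 0.449 × 349 → ξ₁ = 156.7 mol.
V balance: n_V = 0 + 1ξ₁ − 1ξ₂ = 34.3 → ξ₂ = (1·156.7 − 34.3)/1 = 122.4 mol.
Outlet amounts (n = n₀ + Σ ν·ξ):
  Q: 349 − 1(156.7) = 192.3
  V: 0 + 1(156.7) − 1(122.4) = 34.3
  R: 0 + 2(122.4) = 244.8
Total out = 471.4 mol; y_R = 244.8 / 471.4 = 0.5193.

0.519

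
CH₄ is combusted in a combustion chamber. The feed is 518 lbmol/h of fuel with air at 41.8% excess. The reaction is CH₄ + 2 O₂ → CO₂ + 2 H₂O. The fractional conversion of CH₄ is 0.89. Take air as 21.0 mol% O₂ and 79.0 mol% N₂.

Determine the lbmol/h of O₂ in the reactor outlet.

547 lbmol/h

Stoichiometric O₂ = 2 × 518 = 1036 lbmol/h; O₂ fed = 1036 × 1.418 = 1469 lbmol/h.
N₂ fed = 1469 × 79/21 = 5526 lbmol/h.
Fuel reacted = 0.89 × 518 → ξ = 461 lbmol/h.
Outlet (n = n₀ + ν ξ):
  CH₄: 518 − 1(461) = 56.98
  O₂: 1469 − 2(461) = 547
  N₂: 5526 (inert)
  CO₂: 0 + 1(461) = 461
  H₂O: 0 + 2(461) = 922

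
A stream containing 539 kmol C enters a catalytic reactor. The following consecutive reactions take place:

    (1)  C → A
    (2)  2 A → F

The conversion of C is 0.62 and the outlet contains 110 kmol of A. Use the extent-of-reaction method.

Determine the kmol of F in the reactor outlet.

Conversion of C: C consumed = 1ξ₁ = 0.62 × 539 → ξ₁ = 334.2 kmol.
A balance: n_A = 0 + 1ξ₁ − 2ξ₂ = 110 → ξ₂ = (1·334.2 − 110)/2 = 112.1 kmol.
Outlet amounts (n = n₀ + Σ ν·ξ):
  C: 539 − 1(334.2) = 204.8
  A: 0 + 1(334.2) − 2(112.1) = 110
  F: 0 + 1(112.1) = 112.1

112 kmol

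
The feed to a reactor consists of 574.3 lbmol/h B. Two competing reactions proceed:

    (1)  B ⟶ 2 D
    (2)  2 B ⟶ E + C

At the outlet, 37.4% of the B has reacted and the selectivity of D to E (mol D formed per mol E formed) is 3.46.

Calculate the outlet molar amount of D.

Conversion of B: B consumed = 0.374 × 574.3 = 214.8 lbmol/h = 1ξ₁ + 2ξ₂.
Selectivity: 2ξ₁ / (1ξ₂) = 3.46 → ξ₁ = 1.73 ξ₂.
Substitute: (1·1.73 + 2) ξ₂ = 214.8 → ξ₂ = 57.58 lbmol/h, ξ₁ = 99.62 lbmol/h.
Outlet amounts (n = n₀ + Σ ν·ξ):
  B: 574.3 − 1(99.62) − 2(57.58) = 359.5
  D: 0 + 2(99.62) = 199.2
  E: 0 + 1(57.58) = 57.58
  C: 0 + 1(57.58) = 57.58

199 lbmol/h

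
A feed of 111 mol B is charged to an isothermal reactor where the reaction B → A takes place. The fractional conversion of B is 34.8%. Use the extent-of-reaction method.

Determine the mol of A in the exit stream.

B reacted = 0.348 × 111 = 38.63 mol; ν_B = −1, so ξ = 38.63/1 = 38.63 mol.
Outlet amounts (n = n₀ + ν ξ):
  B: 111 − 1(38.63) = 72.37
  A: 0 + 1(38.63) = 38.63

38.6 mol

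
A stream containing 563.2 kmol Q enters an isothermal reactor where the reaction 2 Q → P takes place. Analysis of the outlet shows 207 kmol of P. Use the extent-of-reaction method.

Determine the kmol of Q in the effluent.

149 kmol

For P: n = n₀ + 1ξ → 207 = 0 + 1ξ, giving ξ = 207 kmol.
Outlet amounts (n = n₀ + ν ξ):
  Q: 563.2 − 2(207) = 149.2
  P: 0 + 1(207) = 207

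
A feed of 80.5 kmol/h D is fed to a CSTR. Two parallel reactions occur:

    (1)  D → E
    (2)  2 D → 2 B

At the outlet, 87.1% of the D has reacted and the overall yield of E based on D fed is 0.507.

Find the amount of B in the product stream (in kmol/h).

Yield of E: 1ξ₁ / 80.5 = 0.507 → ξ₁ = 40.81 kmol/h.
Conversion of D: 1ξ₁ + 2ξ₂ = 0.871 × 80.5 = 70.12 → ξ₂ = 14.65 kmol/h.
Outlet amounts (n = n₀ + Σ ν·ξ):
  D: 80.5 − 1(40.81) − 2(14.65) = 10.38
  E: 0 + 1(40.81) = 40.81
  B: 0 + 2(14.65) = 29.3

29.3 kmol/h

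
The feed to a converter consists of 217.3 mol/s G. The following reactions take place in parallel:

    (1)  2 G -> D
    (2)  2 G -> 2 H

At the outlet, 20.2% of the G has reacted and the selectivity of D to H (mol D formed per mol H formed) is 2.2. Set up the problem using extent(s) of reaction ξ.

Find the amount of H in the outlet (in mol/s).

8.13 mol/s

Conversion of G: G consumed = 0.202 × 217.3 = 43.89 mol/s = 2ξ₁ + 2ξ₂.
Selectivity: 1ξ₁ / (2ξ₂) = 2.2 → ξ₁ = 4.4 ξ₂.
Substitute: (2·4.4 + 2) ξ₂ = 43.89 → ξ₂ = 4.064 mol/s, ξ₁ = 17.88 mol/s.
Outlet amounts (n = n₀ + Σ ν·ξ):
  G: 217.3 − 2(17.88) − 2(4.064) = 173.4
  D: 0 + 1(17.88) = 17.88
  H: 0 + 2(4.064) = 8.129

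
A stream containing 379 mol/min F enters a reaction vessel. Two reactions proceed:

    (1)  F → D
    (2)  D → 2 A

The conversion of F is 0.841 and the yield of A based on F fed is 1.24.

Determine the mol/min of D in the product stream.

Conversion of F: F consumed = 1ξ₁ = 0.841 × 379 → ξ₁ = 318.7 mol/min.
Yield of A: 2ξ₂ / 379 = 1.24 → ξ₂ = 235 mol/min.
Outlet amounts (n = n₀ + Σ ν·ξ):
  F: 379 − 1(318.7) = 60.26
  D: 0 + 1(318.7) − 1(235) = 83.76
  A: 0 + 2(235) = 470

83.8 mol/min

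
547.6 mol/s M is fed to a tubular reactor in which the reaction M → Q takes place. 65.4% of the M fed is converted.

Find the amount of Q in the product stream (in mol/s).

M reacted = 0.654 × 547.6 = 358.1 mol/s; ν_M = −1, so ξ = 358.1/1 = 358.1 mol/s.
Outlet amounts (n = n₀ + ν ξ):
  M: 547.6 − 1(358.1) = 189.5
  Q: 0 + 1(358.1) = 358.1

358 mol/s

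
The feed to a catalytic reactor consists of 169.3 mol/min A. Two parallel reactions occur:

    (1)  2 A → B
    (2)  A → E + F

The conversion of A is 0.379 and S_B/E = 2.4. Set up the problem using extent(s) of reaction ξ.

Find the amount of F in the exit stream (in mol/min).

Conversion of A: A consumed = 0.379 × 169.3 = 64.16 mol/min = 2ξ₁ + 1ξ₂.
Selectivity: 1ξ₁ / (1ξ₂) = 2.4 → ξ₁ = 2.4 ξ₂.
Substitute: (2·2.4 + 1) ξ₂ = 64.16 → ξ₂ = 11.06 mol/min, ξ₁ = 26.55 mol/min.
Outlet amounts (n = n₀ + Σ ν·ξ):
  A: 169.3 − 2(26.55) − 1(11.06) = 105.1
  B: 0 + 1(26.55) = 26.55
  E: 0 + 1(11.06) = 11.06
  F: 0 + 1(11.06) = 11.06

11.1 mol/min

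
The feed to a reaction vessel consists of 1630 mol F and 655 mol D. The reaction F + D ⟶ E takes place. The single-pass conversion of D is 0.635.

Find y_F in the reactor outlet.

D reacted = 0.635 × 655 = 415.9 mol; ν_D = −1, so ξ = 415.9/1 = 415.9 mol.
Outlet amounts (n = n₀ + ν ξ):
  F: 1630 − 1(415.9) = 1214
  D: 655 − 1(415.9) = 239.1
  E: 0 + 1(415.9) = 415.9
Total out = 1869 mol; y_F = 1214 / 1869 = 0.6496.

0.65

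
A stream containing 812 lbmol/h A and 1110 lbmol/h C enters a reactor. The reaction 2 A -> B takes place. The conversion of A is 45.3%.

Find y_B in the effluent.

A reacted = 0.453 × 812 = 367.8 lbmol/h; ν_A = −2, so ξ = 367.8/2 = 183.9 lbmol/h.
Outlet amounts (n = n₀ + ν ξ):
  A: 812 − 2(183.9) = 444.2
  B: 0 + 1(183.9) = 183.9
  C: 1110 (inert)
Total out = 1738 lbmol/h; y_B = 183.9 / 1738 = 0.1058.

0.106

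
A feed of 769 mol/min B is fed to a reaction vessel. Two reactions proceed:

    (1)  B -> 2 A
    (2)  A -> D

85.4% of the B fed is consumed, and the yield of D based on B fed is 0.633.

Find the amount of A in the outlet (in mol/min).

Conversion of B: B consumed = 1ξ₁ = 0.854 × 769 → ξ₁ = 656.7 mol/min.
Yield of D: 1ξ₂ / 769 = 0.633 → ξ₂ = 486.8 mol/min.
Outlet amounts (n = n₀ + Σ ν·ξ):
  B: 769 − 1(656.7) = 112.3
  A: 0 + 2(656.7) − 1(486.8) = 826.7
  D: 0 + 1(486.8) = 486.8

827 mol/min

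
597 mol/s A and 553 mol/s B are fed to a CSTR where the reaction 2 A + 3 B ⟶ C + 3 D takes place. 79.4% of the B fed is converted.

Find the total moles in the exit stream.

1000 mol/s

B reacted = 0.794 × 553 = 439.1 mol/s; ν_B = −3, so ξ = 439.1/3 = 146.4 mol/s.
Outlet amounts (n = n₀ + ν ξ):
  A: 597 − 2(146.4) = 304.3
  B: 553 − 3(146.4) = 113.9
  C: 0 + 1(146.4) = 146.4
  D: 0 + 3(146.4) = 439.1
Total out = 304.3 + 113.9 + 146.4 + 439.1 = 1004 mol/s.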